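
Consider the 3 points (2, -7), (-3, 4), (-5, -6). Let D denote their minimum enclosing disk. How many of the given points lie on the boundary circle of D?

Call the three points A, B, C in the order given.
Side lengths²: AB² = 146, AC² = 50, BC² = 104.
Since AB² = 146 < 104 + 50 = 154, the triangle is acute, so the smallest enclosing circle is the circumcircle.
Circumcentre = (-29/36, -59/36), r² = 23725/648.
The points at distance exactly r from the centre are (2, -7), (-3, 4), (-5, -6) — 3 points.

3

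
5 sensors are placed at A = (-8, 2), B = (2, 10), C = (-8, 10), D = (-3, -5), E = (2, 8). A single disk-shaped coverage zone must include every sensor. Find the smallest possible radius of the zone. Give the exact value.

The minimum enclosing circle is determined by three boundary points: B, C, D.
Their circumcentre is (-3, 10/3) with r² = 625/9.
The farthest remaining point E is at distance² 421/9 ≤ 625/9.
r = √(625/9) = 25/3.

25/3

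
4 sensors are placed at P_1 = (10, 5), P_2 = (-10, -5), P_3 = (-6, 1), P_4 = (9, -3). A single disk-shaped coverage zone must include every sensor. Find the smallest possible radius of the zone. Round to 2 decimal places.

11.18

By Welzl's lemma the MEC is supported by two points (diametrically opposite) or three points (on a circumcircle).
The farthest pair is P_1–P_2 with squared distance 500. The circle on this segment as diameter has centre (0, 0) and r² = 500/4 = 125.
Check P_3: distance² to centre = 37 ≤ 125, so it lies inside.
All remaining points lie in this disk, and no smaller disk contains both endpoints, so this is the minimum enclosing circle.
r = √125 ≈ 11.18.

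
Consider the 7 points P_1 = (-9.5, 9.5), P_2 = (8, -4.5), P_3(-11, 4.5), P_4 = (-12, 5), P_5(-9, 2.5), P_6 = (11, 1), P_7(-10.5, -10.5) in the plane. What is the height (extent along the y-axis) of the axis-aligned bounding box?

20

max y = 9.5, min y = -10.5, so height = 20.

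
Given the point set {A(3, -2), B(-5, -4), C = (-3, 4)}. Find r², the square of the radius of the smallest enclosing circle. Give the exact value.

23.12

Side lengths²: AB² = 68, AC² = 72, BC² = 68.
Since AC² = 72 < 68 + 68 = 136, the triangle is acute, so the smallest enclosing circle is the circumcircle.
Circumcentre = (-1.6, -0.6), r² = 23.12.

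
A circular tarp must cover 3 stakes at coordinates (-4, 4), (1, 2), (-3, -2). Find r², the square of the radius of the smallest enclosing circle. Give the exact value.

Call the three points A, B, C in the order given.
Side lengths²: AB² = 29, AC² = 37, BC² = 32.
Since AC² = 37 < 32 + 29 = 61, the triangle is acute, so the smallest enclosing circle is the circumcircle.
Circumcentre = (-31/14, 17/14), r² = 1073/98.

1073/98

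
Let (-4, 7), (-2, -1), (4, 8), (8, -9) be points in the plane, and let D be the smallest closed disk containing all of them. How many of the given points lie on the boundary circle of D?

By Welzl's lemma the MEC is supported by two points (diametrically opposite) or three points (on a circumcircle).
The farthest pair is (-4, 7)–(8, -9) with squared distance 400. The circle on this segment as diameter has centre (2, -1) and r² = 400/4 = 100.
Check (-2, -1): distance² to centre = 16 ≤ 100, so it lies inside.
All remaining points lie in this disk, and no smaller disk contains both endpoints, so this is the minimum enclosing circle.
The points at distance exactly r from the centre are (-4, 7), (8, -9) — 2 points.

2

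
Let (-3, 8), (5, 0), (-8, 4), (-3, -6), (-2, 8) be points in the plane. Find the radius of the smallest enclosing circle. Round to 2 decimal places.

7.07

The minimum enclosing circle is determined by three boundary points: (-3, 8), (5, 0), (-3, -6).
Their circumcentre is (-2, 1) with r² = 50.
The farthest remaining point (-2, 8) is at distance² 49 ≤ 50.
r = √50 ≈ 7.07.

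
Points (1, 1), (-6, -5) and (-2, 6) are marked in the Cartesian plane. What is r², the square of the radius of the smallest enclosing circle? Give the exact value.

Call the three points A, B, C in the order given.
Side lengths²: AB² = 85, AC² = 34, BC² = 137.
Since BC² = 137 ≥ 85 + 34 = 119, the angle opposite BC is not acute, so the smallest enclosing circle has BC as diameter.
Centre = midpoint of BC = (-4, 0.5), r² = 137/4 = 34.25.

34.25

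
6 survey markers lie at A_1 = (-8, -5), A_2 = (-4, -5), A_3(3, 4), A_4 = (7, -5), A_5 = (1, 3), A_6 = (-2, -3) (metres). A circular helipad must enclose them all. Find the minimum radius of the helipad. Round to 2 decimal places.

A smallest enclosing disk is always determined by at most three of the input points on its boundary.
The minimum enclosing circle is determined by three boundary points: A_1, A_3, A_4.
Their circumcentre is (-0.5, -53/18) with r² = 9797/162.
The farthest remaining point A_5 is at distance² 6089/162 ≤ 9797/162.
r = √(9797/162) ≈ 7.78.

7.78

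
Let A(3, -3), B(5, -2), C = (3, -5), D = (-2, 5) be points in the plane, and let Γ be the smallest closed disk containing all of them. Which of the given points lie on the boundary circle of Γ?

By Welzl's lemma the MEC is supported by two points (diametrically opposite) or three points (on a circumcircle).
The farthest pair is C–D with squared distance 125. The circle on this segment as diameter has centre (0.5, 0) and r² = 125/4 = 31.25.
Check A: distance² to centre = 15.25 ≤ 31.25, so it lies inside.
All remaining points lie in this disk, and no smaller disk contains both endpoints, so this is the minimum enclosing circle.
The points at distance exactly r from the centre are C, D — 2 points.

C, D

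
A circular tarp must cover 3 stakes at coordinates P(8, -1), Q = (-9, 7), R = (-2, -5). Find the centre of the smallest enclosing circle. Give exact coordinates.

Side lengths²: PQ² = 353, PR² = 116, QR² = 193.
Since PQ² = 353 ≥ 193 + 116 = 309, the angle opposite PQ is not acute, so the smallest enclosing circle has PQ as diameter.
Centre = midpoint of PQ = (-0.5, 3), r² = 353/4 = 88.25.
Centre = (-0.5, 3).

(-0.5, 3)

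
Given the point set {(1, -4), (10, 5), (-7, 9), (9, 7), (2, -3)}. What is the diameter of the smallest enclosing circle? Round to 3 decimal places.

By Welzl's lemma the MEC is supported by two points (diametrically opposite) or three points (on a circumcircle).
The minimum enclosing circle is determined by three boundary points: (1, -4), (10, 5), (-7, 9).
Their circumcentre is (43/42, 209/42) with r² = 71065/882.
The farthest remaining point (9, 7) is at distance² 59725/882 ≤ 71065/882.
Diameter = 2r = 2√(71065/882) ≈ 17.952.

17.952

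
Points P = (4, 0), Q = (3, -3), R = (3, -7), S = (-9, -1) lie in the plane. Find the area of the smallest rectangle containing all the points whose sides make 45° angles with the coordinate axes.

126

In coordinates u = x + y, v = x − y the rectangle is axis-aligned; the map (x,y)→(u,v) scales areas by 2.
u-values: 4, 0, -4, -10; range = 4 − (-10) = 14.
v-values: 4, 6, 10, -8; range = 10 − (-8) = 18.
Area = (14 × 18) / 2 = 126.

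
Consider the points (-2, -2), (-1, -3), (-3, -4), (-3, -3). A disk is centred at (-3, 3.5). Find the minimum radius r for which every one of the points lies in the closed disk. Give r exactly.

The required radius is the distance from (-3, 3.5) to the farthest point.
Squared distances: 31.25, 46.25, 56.25, 42.25.
Maximum is 56.25, attained at (-3, -4).
r = √(56.25) = 7.5.

7.5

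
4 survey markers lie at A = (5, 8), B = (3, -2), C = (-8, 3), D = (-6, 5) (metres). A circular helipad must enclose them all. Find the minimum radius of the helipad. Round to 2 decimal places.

The minimum enclosing circle of a finite set is fixed by two of the points (as a diameter) or three (as a circumcircle).
The minimum enclosing circle is determined by three boundary points: A, B, C.
Their circumcentre is (-11/12, 239/60) with r² = 92053/1800.
The farthest remaining point D is at distance² 48373/1800 ≤ 92053/1800.
r = √(92053/1800) ≈ 7.15.

7.15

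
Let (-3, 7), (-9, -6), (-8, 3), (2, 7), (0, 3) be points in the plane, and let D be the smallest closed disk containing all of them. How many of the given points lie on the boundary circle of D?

By Welzl's lemma the MEC is supported by two points (diametrically opposite) or three points (on a circumcircle).
The farthest pair is (-9, -6)–(2, 7) with squared distance 290. The circle on this segment as diameter has centre (-3.5, 0.5) and r² = 290/4 = 72.5.
Check (-3, 7): distance² to centre = 42.5 ≤ 72.5, so it lies inside.
All remaining points lie in this disk, and no smaller disk contains both endpoints, so this is the minimum enclosing circle.
The points at distance exactly r from the centre are (-9, -6), (2, 7) — 2 points.

2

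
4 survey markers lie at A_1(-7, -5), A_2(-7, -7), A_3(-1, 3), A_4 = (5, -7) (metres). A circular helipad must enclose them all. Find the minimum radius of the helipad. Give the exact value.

6.8

The minimum enclosing circle of a finite set is fixed by two of the points (as a diameter) or three (as a circumcircle).
The minimum enclosing circle is determined by three boundary points: A_2, A_3, A_4.
Their circumcentre is (-1, -3.8) with r² = 46.24.
The farthest remaining point A_1 is at distance² 37.44 ≤ 46.24.
r = √(46.24) = 6.8.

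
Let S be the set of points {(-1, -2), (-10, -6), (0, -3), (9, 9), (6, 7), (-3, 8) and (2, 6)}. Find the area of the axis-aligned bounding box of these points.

285

x ranges over [-10, 9], width 19.
y ranges over [-6, 9], height 15.
Area = 19 × 15 = 285.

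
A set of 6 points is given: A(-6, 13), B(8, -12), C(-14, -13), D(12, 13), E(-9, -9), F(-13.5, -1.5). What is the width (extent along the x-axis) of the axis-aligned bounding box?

max x = 12, min x = -14, so width = 26.

26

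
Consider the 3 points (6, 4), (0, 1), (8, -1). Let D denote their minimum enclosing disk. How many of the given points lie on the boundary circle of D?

3

Call the three points A, B, C in the order given.
Side lengths²: AB² = 45, AC² = 29, BC² = 68.
Since BC² = 68 < 45 + 29 = 74, the triangle is acute, so the smallest enclosing circle is the circumcircle.
Circumcentre = (49/12, 1/3), r² = 2465/144.
The points at distance exactly r from the centre are (6, 4), (0, 1), (8, -1) — 3 points.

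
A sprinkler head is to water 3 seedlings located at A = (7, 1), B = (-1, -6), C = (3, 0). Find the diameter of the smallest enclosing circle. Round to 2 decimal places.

10.63

Side lengths²: AB² = 113, AC² = 17, BC² = 52.
Since AB² = 113 ≥ 52 + 17 = 69, the angle opposite AB is not acute, so the smallest enclosing circle has AB as diameter.
Centre = midpoint of AB = (3, -2.5), r² = 113/4 = 28.25.
Diameter = 2r = 2√(28.25) ≈ 10.63.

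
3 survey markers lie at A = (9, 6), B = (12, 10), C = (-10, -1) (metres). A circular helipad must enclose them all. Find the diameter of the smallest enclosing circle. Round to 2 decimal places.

24.60

Side lengths²: AB² = 25, AC² = 410, BC² = 605.
Since BC² = 605 ≥ 410 + 25 = 435, the angle opposite BC is not acute, so the smallest enclosing circle has BC as diameter.
Centre = midpoint of BC = (1, 4.5), r² = 605/4 = 151.25.
Diameter = 2r = 2√(151.25) ≈ 24.60.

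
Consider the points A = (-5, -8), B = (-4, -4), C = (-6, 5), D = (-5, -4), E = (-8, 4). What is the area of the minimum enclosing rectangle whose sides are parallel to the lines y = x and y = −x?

90

In coordinates u = x + y, v = x − y the rectangle is axis-aligned; the map (x,y)→(u,v) scales areas by 2.
u-values: -13, -8, -1, -9, -4; range = -1 − (-13) = 12.
v-values: 3, 0, -11, -1, -12; range = 3 − (-12) = 15.
Area = (12 × 15) / 2 = 90.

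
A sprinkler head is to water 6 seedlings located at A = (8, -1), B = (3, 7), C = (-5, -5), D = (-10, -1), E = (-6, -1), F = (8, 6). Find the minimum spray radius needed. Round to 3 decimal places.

9.657

The minimum enclosing circle of a finite set is fixed by two of the points (as a diameter) or three (as a circumcircle).
The farthest pair is D–F with squared distance 373. The circle on this segment as diameter has centre (-1, 2.5) and r² = 373/4 = 93.25.
Check A: distance² to centre = 93.25 ≤ 93.25, so it lies inside.
All remaining points lie in this disk, and no smaller disk contains both endpoints, so this is the minimum enclosing circle.
r = √(93.25) ≈ 9.657.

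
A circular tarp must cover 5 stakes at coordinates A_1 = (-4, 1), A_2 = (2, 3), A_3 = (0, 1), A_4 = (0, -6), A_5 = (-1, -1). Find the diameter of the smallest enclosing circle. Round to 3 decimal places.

9.402

A smallest enclosing disk is always determined by at most three of the input points on its boundary.
The minimum enclosing circle is determined by three boundary points: A_1, A_2, A_4.
Their circumcentre is (0.1, -1.3) with r² = 22.1.
The farthest remaining point A_3 is at distance² 5.3 ≤ 22.1.
Diameter = 2r = 2√(22.1) ≈ 9.402.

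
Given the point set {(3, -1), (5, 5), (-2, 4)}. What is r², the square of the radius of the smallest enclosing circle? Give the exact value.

15.625

Call the three points A, B, C in the order given.
Side lengths²: AB² = 40, AC² = 50, BC² = 50.
Since BC² = 50 < 50 + 40 = 90, the triangle is acute, so the smallest enclosing circle is the circumcircle.
Circumcentre = (1.75, 2.75), r² = 15.625.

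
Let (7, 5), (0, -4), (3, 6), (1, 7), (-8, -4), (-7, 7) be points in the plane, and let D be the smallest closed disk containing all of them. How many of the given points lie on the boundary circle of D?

3

A smallest enclosing disk is always determined by at most three of the input points on its boundary.
The minimum enclosing circle is determined by three boundary points: (7, 5), (-8, -4), (-7, 7).
Their circumcentre is (-19/26, 23/26) with r² = 25925/338.
The farthest remaining point (1, 7) is at distance² 13653/338 ≤ 25925/338.
The points at distance exactly r from the centre are (7, 5), (-8, -4), (-7, 7) — 3 points.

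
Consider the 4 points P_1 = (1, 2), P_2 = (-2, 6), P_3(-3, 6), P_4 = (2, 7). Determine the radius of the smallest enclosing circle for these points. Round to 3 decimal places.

3.064

A smallest enclosing disk is always determined by at most three of the input points on its boundary.
The minimum enclosing circle is determined by three boundary points: P_1, P_3, P_4.
Their circumcentre is (-1/6, 29/6) with r² = 169/18.
The farthest remaining point P_2 is at distance² 85/18 ≤ 169/18.
r = √(169/18) ≈ 3.064.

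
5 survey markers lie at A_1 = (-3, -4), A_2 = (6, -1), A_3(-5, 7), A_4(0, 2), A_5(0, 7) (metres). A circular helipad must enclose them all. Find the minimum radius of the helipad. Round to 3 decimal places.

The minimum enclosing circle of a finite set is fixed by two of the points (as a diameter) or three (as a circumcircle).
The minimum enclosing circle is determined by three boundary points: A_1, A_2, A_3.
Their circumcentre is (-1/14, 31/14) with r² = 4625/98.
The farthest remaining point A_5 is at distance² 2245/98 ≤ 4625/98.
r = √(4625/98) ≈ 6.870.

6.870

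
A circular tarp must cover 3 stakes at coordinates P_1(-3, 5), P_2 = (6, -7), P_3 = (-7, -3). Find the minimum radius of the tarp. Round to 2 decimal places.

7.60

Side lengths²: P_1P_2² = 225, P_1P_3² = 80, P_2P_3² = 185.
Since P_1P_2² = 225 < 185 + 80 = 265, the triangle is acute, so the smallest enclosing circle is the circumcircle.
Circumcentre = (0.5, -1.75), r² = 57.8125.
r = √(57.8125) ≈ 7.60.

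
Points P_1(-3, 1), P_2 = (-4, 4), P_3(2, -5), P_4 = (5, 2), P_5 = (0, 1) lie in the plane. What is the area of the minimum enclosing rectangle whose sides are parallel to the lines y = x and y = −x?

75

In coordinates u = x + y, v = x − y the rectangle is axis-aligned; the map (x,y)→(u,v) scales areas by 2.
u-values: -2, 0, -3, 7, 1; range = 7 − (-3) = 10.
v-values: -4, -8, 7, 3, -1; range = 7 − (-8) = 15.
Area = (10 × 15) / 2 = 75.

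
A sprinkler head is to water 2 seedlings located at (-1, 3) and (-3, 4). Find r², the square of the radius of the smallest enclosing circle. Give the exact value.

The smallest circle enclosing two points has them as diameter endpoints.
Centre = midpoint = (-2, 3.5); r² = |(-1, 3)−(-3, 4)|²/4 = 5/4 = 1.25.

1.25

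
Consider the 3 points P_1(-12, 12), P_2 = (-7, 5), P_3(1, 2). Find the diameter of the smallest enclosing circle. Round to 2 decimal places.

16.40

Side lengths²: P_1P_2² = 74, P_1P_3² = 269, P_2P_3² = 73.
Since P_1P_3² = 269 ≥ 74 + 73 = 147, the angle opposite P_1P_3 is not acute, so the smallest enclosing circle has P_1P_3 as diameter.
Centre = midpoint of P_1P_3 = (-5.5, 7), r² = 269/4 = 67.25.
Diameter = 2r = 2√(67.25) ≈ 16.40.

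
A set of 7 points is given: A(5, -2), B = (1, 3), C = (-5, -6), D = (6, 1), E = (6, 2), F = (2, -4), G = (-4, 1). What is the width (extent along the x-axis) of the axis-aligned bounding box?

max x = 6, min x = -5, so width = 11.

11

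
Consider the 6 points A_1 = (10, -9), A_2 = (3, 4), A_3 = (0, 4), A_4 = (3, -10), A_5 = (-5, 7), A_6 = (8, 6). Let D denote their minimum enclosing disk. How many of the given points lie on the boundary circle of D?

A smallest enclosing disk is always determined by at most three of the input points on its boundary.
The farthest pair is A_1–A_5 with squared distance 481. The circle on this segment as diameter has centre (2.5, -1) and r² = 481/4 = 120.25.
Check A_2: distance² to centre = 25.25 ≤ 120.25, so it lies inside.
All remaining points lie in this disk, and no smaller disk contains both endpoints, so this is the minimum enclosing circle.
The points at distance exactly r from the centre are A_1, A_5 — 2 points.

2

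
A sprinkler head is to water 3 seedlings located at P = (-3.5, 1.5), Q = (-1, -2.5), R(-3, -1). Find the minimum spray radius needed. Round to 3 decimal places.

2.358

Side lengths²: PQ² = 22.25, PR² = 6.5, QR² = 6.25.
Since PQ² = 22.25 ≥ 6.5 + 6.25 = 12.75, the angle opposite PQ is not acute, so the smallest enclosing circle has PQ as diameter.
Centre = midpoint of PQ = (-2.25, -0.5), r² = 22.25/4 = 5.5625.
r = √(5.5625) ≈ 2.358.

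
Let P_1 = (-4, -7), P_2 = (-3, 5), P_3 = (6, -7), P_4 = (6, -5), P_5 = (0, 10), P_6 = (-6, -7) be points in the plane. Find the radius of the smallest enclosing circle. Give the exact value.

A smallest enclosing disk is always determined by at most three of the input points on its boundary.
The minimum enclosing circle is determined by three boundary points: P_3, P_5, P_6.
Their circumcentre is (0, 15/34) with r² = 105625/1156.
The farthest remaining point P_1 is at distance² 82505/1156 ≤ 105625/1156.
r = √(105625/1156) = 325/34.

325/34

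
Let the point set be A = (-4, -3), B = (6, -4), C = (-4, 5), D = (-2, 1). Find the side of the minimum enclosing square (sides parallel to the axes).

The bounding box has width 10 and height 9.
An axis-aligned square enclosing the set must have side ≥ max(width, height).
So the minimum side is max(10, 9) = 10.

10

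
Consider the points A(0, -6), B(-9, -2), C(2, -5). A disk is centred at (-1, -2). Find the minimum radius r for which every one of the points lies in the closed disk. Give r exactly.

The required radius is the distance from (-1, -2) to the farthest point.
Squared distances: 17, 64, 18.
Maximum is 64, attained at B.
r = √64 = 8.

8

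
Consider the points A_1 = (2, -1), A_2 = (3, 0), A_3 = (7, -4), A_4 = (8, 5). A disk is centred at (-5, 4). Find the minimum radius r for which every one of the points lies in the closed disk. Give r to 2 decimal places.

The required radius is the distance from (-5, 4) to the farthest point.
Squared distances: 74, 80, 208, 170.
Maximum is 208, attained at A_3.
r = √208 ≈ 14.42.

14.42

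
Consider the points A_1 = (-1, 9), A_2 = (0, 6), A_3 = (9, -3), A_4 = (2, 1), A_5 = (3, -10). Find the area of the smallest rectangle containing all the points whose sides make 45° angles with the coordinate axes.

172.5

In coordinates u = x + y, v = x − y the rectangle is axis-aligned; the map (x,y)→(u,v) scales areas by 2.
u-values: 8, 6, 6, 3, -7; range = 8 − (-7) = 15.
v-values: -10, -6, 12, 1, 13; range = 13 − (-10) = 23.
Area = (15 × 23) / 2 = 172.5.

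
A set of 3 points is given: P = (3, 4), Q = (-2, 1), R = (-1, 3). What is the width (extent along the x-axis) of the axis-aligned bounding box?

5

max x = 3, min x = -2, so width = 5.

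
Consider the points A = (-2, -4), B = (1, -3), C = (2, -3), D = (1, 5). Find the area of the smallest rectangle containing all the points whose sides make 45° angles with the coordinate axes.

54

In coordinates u = x + y, v = x − y the rectangle is axis-aligned; the map (x,y)→(u,v) scales areas by 2.
u-values: -6, -2, -1, 6; range = 6 − (-6) = 12.
v-values: 2, 4, 5, -4; range = 5 − (-4) = 9.
Area = (12 × 9) / 2 = 54.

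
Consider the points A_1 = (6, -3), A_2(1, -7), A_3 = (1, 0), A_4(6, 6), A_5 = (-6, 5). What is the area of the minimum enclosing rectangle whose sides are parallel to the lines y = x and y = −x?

In coordinates u = x + y, v = x − y the rectangle is axis-aligned; the map (x,y)→(u,v) scales areas by 2.
u-values: 3, -6, 1, 12, -1; range = 12 − (-6) = 18.
v-values: 9, 8, 1, 0, -11; range = 9 − (-11) = 20.
Area = (18 × 20) / 2 = 180.

180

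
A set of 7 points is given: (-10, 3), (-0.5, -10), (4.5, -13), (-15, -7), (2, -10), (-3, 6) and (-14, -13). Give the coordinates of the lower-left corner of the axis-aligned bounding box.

(-15, -13)

x-range [-15, 4.5], y-range [-13, 6].
The lower-left corner is (-15, -13).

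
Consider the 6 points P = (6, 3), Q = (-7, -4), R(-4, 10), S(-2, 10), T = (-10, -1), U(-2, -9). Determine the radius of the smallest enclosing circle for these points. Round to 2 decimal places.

A smallest enclosing disk is always determined by at most three of the input points on its boundary.
The farthest pair is R–U with squared distance 365. The circle on this segment as diameter has centre (-3, 0.5) and r² = 365/4 = 91.25.
Check P: distance² to centre = 87.25 ≤ 91.25, so it lies inside.
All remaining points lie in this disk, and no smaller disk contains both endpoints, so this is the minimum enclosing circle.
r = √(91.25) ≈ 9.55.

9.55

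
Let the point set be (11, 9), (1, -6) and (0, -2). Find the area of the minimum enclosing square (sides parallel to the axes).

225

The bounding box has width 11 and height 15.
An axis-aligned square enclosing the set must have side ≥ max(width, height).
So the minimum side is max(11, 15) = 15.
Area = 15² = 225.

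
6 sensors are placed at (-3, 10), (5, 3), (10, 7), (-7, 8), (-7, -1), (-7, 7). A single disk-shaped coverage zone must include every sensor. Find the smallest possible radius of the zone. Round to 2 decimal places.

9.41

A smallest enclosing disk is always determined by at most three of the input points on its boundary.
The minimum enclosing circle is determined by three boundary points: (10, 7), (-7, 8), (-7, -1).
Their circumcentre is (43/34, 3.5) with r² = 51185/578.
The farthest remaining point (-7, 7) is at distance² 46561/578 ≤ 51185/578.
r = √(51185/578) ≈ 9.41.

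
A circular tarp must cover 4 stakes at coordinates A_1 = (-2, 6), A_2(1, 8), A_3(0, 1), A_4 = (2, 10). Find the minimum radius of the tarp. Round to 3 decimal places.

4.610

By Welzl's lemma the MEC is supported by two points (diametrically opposite) or three points (on a circumcircle).
The farthest pair is A_3–A_4 with squared distance 85. The circle on this segment as diameter has centre (1, 5.5) and r² = 85/4 = 21.25.
Check A_1: distance² to centre = 9.25 ≤ 21.25, so it lies inside.
All remaining points lie in this disk, and no smaller disk contains both endpoints, so this is the minimum enclosing circle.
r = √(21.25) ≈ 4.610.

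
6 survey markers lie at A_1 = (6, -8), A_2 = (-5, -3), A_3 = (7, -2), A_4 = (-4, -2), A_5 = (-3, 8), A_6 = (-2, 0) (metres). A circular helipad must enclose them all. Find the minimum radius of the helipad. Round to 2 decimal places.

9.18

The farthest pair is A_1–A_5 with squared distance 337. The circle on this segment as diameter has centre (1.5, 0) and r² = 337/4 = 84.25.
Check A_2: distance² to centre = 51.25 ≤ 84.25, so it lies inside.
All remaining points lie in this disk, and no smaller disk contains both endpoints, so this is the minimum enclosing circle.
r = √(84.25) ≈ 9.18.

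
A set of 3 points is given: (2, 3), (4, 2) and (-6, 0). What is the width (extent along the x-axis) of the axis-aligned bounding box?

10

max x = 4, min x = -6, so width = 10.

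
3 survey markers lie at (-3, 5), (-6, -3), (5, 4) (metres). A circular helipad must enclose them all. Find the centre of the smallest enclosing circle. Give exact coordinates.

(-0.5, 0.5)

Call the three points A, B, C in the order given.
Side lengths²: AB² = 73, AC² = 65, BC² = 170.
Since BC² = 170 ≥ 73 + 65 = 138, the angle opposite BC is not acute, so the smallest enclosing circle has BC as diameter.
Centre = midpoint of BC = (-0.5, 0.5), r² = 170/4 = 42.5.
Centre = (-0.5, 0.5).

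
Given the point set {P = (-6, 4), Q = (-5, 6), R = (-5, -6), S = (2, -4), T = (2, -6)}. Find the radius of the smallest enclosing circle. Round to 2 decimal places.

6.95

By Welzl's lemma the MEC is supported by two points (diametrically opposite) or three points (on a circumcircle).
The farthest pair is Q–T with squared distance 193. The circle on this segment as diameter has centre (-1.5, 0) and r² = 193/4 = 48.25.
Check P: distance² to centre = 36.25 ≤ 48.25, so it lies inside.
All remaining points lie in this disk, and no smaller disk contains both endpoints, so this is the minimum enclosing circle.
r = √(48.25) ≈ 6.95.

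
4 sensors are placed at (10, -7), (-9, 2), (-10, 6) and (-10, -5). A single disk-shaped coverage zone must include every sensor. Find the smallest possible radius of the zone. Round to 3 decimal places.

11.927

A smallest enclosing disk is always determined by at most three of the input points on its boundary.
The farthest pair is (10, -7)–(-10, 6) with squared distance 569. The circle on this segment as diameter has centre (0, -0.5) and r² = 569/4 = 142.25.
Check (-9, 2): distance² to centre = 87.25 ≤ 142.25, so it lies inside.
All remaining points lie in this disk, and no smaller disk contains both endpoints, so this is the minimum enclosing circle.
r = √(142.25) ≈ 11.927.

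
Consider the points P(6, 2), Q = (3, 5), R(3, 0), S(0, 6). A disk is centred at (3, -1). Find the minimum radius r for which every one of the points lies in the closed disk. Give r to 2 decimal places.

7.62

The required radius is the distance from (3, -1) to the farthest point.
Squared distances: 18, 36, 1, 58.
Maximum is 58, attained at S.
r = √58 ≈ 7.62.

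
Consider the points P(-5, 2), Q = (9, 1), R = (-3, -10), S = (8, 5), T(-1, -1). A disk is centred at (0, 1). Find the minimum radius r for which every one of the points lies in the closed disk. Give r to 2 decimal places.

11.40

The required radius is the distance from (0, 1) to the farthest point.
Squared distances: 26, 81, 130, 80, 5.
Maximum is 130, attained at R.
r = √130 ≈ 11.40.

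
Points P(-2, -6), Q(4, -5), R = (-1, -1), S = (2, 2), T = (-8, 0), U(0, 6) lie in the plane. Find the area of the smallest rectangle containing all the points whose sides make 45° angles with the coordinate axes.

In coordinates u = x + y, v = x − y the rectangle is axis-aligned; the map (x,y)→(u,v) scales areas by 2.
u-values: -8, -1, -2, 4, -8, 6; range = 6 − (-8) = 14.
v-values: 4, 9, 0, 0, -8, -6; range = 9 − (-8) = 17.
Area = (14 × 17) / 2 = 119.

119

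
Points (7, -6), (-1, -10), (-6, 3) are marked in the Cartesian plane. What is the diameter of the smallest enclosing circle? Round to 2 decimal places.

15.89

Call the three points A, B, C in the order given.
Side lengths²: AB² = 80, AC² = 250, BC² = 194.
Since AC² = 250 < 194 + 80 = 274, the triangle is acute, so the smallest enclosing circle is the circumcircle.
Circumcentre = (2/31, -66/31), r² = 60625/961.
Diameter = 2r = 2√(60625/961) ≈ 15.89.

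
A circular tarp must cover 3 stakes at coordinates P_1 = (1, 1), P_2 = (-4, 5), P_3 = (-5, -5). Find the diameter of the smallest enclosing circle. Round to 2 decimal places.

10.11

Side lengths²: P_1P_2² = 41, P_1P_3² = 72, P_2P_3² = 101.
Since P_2P_3² = 101 < 72 + 41 = 113, the triangle is acute, so the smallest enclosing circle is the circumcircle.
Circumcentre = (-71/18, -1/18), r² = 4141/162.
Diameter = 2r = 2√(4141/162) ≈ 10.11.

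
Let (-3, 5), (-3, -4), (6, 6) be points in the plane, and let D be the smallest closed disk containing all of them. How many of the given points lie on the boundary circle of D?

Call the three points A, B, C in the order given.
Side lengths²: AB² = 81, AC² = 82, BC² = 181.
Since BC² = 181 ≥ 82 + 81 = 163, the angle opposite BC is not acute, so the smallest enclosing circle has BC as diameter.
Centre = midpoint of BC = (1.5, 1), r² = 181/4 = 45.25.
The points at distance exactly r from the centre are (-3, -4), (6, 6) — 2 points.

2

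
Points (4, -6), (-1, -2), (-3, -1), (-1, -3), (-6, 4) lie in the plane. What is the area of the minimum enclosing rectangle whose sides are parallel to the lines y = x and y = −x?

20

In coordinates u = x + y, v = x − y the rectangle is axis-aligned; the map (x,y)→(u,v) scales areas by 2.
u-values: -2, -3, -4, -4, -2; range = -2 − (-4) = 2.
v-values: 10, 1, -2, 2, -10; range = 10 − (-10) = 20.
Area = (2 × 20) / 2 = 20.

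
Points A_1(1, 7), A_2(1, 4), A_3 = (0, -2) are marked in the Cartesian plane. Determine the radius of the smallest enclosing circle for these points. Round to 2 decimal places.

4.53

Side lengths²: A_1A_2² = 9, A_1A_3² = 82, A_2A_3² = 37.
Since A_1A_3² = 82 ≥ 37 + 9 = 46, the angle opposite A_1A_3 is not acute, so the smallest enclosing circle has A_1A_3 as diameter.
Centre = midpoint of A_1A_3 = (0.5, 2.5), r² = 82/4 = 20.5.
r = √(20.5) ≈ 4.53.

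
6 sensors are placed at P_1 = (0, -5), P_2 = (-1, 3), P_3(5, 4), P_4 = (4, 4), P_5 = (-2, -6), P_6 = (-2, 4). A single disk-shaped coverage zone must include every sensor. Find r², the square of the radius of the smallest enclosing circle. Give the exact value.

37.25

The farthest pair is P_3–P_5 with squared distance 149. The circle on this segment as diameter has centre (1.5, -1) and r² = 149/4 = 37.25.
Check P_1: distance² to centre = 18.25 ≤ 37.25, so it lies inside.
All remaining points lie in this disk, and no smaller disk contains both endpoints, so this is the minimum enclosing circle.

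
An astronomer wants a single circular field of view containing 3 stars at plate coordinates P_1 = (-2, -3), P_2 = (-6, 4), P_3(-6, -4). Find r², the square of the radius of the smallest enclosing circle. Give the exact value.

Side lengths²: P_1P_2² = 65, P_1P_3² = 17, P_2P_3² = 64.
Since P_1P_2² = 65 < 64 + 17 = 81, the triangle is acute, so the smallest enclosing circle is the circumcircle.
Circumcentre = (-4.875, 0), r² = 17.265625.

17.265625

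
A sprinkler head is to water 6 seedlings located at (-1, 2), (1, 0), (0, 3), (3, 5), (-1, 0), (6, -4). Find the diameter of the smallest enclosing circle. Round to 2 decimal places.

9.72

The minimum enclosing circle of a finite set is fixed by two of the points (as a diameter) or three (as a circumcircle).
The minimum enclosing circle is determined by three boundary points: (-1, 2), (3, 5), (6, -4).
Their circumcentre is (3.5, 1/6) with r² = 425/18.
The farthest remaining point (0, 3) is at distance² 365/18 ≤ 425/18.
Diameter = 2r = 2√(425/18) ≈ 9.72.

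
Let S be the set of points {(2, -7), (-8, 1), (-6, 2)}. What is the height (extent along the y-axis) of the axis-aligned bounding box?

9

max y = 2, min y = -7, so height = 9.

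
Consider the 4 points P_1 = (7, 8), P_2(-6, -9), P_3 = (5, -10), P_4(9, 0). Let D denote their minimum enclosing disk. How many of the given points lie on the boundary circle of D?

2

By Welzl's lemma the MEC is supported by two points (diametrically opposite) or three points (on a circumcircle).
The farthest pair is P_1–P_2 with squared distance 458. The circle on this segment as diameter has centre (0.5, -0.5) and r² = 458/4 = 114.5.
Check P_3: distance² to centre = 110.5 ≤ 114.5, so it lies inside.
All remaining points lie in this disk, and no smaller disk contains both endpoints, so this is the minimum enclosing circle.
The points at distance exactly r from the centre are P_1, P_2 — 2 points.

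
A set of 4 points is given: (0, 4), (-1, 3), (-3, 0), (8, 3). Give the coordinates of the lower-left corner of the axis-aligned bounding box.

(-3, 0)

x-range [-3, 8], y-range [0, 4].
The lower-left corner is (-3, 0).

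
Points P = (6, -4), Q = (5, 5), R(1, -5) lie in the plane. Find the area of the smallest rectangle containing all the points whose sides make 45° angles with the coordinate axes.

In coordinates u = x + y, v = x − y the rectangle is axis-aligned; the map (x,y)→(u,v) scales areas by 2.
u-values: 2, 10, -4; range = 10 − (-4) = 14.
v-values: 10, 0, 6; range = 10 − 0 = 10.
Area = (14 × 10) / 2 = 70.

70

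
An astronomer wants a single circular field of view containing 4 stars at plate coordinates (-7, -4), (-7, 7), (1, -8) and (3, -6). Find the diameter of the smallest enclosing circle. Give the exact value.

The minimum enclosing circle of a finite set is fixed by two of the points (as a diameter) or three (as a circumcircle).
The farthest pair is (-7, 7)–(1, -8) with squared distance 289. The circle on this segment as diameter has centre (-3, -0.5) and r² = 289/4 = 72.25.
Check (-7, -4): distance² to centre = 28.25 ≤ 72.25, so it lies inside.
All remaining points lie in this disk, and no smaller disk contains both endpoints, so this is the minimum enclosing circle.
Diameter = 2r = 2√(72.25) = 17.

17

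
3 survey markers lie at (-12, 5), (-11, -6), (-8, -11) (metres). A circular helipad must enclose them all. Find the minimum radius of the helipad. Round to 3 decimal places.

Call the three points A, B, C in the order given.
Side lengths²: AB² = 122, AC² = 272, BC² = 34.
Since AC² = 272 ≥ 122 + 34 = 156, the angle opposite AC is not acute, so the smallest enclosing circle has AC as diameter.
Centre = midpoint of AC = (-10, -3), r² = 272/4 = 68.
r = √68 ≈ 8.246.

8.246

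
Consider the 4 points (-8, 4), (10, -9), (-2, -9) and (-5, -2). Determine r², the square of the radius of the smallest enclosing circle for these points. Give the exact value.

123.25

The minimum enclosing circle of a finite set is fixed by two of the points (as a diameter) or three (as a circumcircle).
The farthest pair is (-8, 4)–(10, -9) with squared distance 493. The circle on this segment as diameter has centre (1, -2.5) and r² = 493/4 = 123.25.
Check (-2, -9): distance² to centre = 51.25 ≤ 123.25, so it lies inside.
All remaining points lie in this disk, and no smaller disk contains both endpoints, so this is the minimum enclosing circle.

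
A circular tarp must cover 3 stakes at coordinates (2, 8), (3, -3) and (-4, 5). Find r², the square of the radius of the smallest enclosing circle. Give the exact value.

Call the three points A, B, C in the order given.
Side lengths²: AB² = 122, AC² = 45, BC² = 113.
Since AB² = 122 < 113 + 45 = 158, the triangle is acute, so the smallest enclosing circle is the circumcircle.
Circumcentre = (49/46, 109/46), r² = 34465/1058.

34465/1058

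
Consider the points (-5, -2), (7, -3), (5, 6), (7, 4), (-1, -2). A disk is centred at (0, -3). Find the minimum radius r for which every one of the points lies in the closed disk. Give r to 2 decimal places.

The required radius is the distance from (0, -3) to the farthest point.
Squared distances: 26, 49, 106, 98, 2.
Maximum is 106, attained at (5, 6).
r = √106 ≈ 10.30.

10.30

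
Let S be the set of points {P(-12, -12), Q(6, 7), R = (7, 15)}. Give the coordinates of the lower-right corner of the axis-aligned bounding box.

x-range [-12, 7], y-range [-12, 15].
The lower-right corner is (7, -12).

(7, -12)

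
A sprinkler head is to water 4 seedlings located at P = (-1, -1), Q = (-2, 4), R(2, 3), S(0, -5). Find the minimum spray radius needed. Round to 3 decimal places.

4.610

The minimum enclosing circle of a finite set is fixed by two of the points (as a diameter) or three (as a circumcircle).
The farthest pair is Q–S with squared distance 85. The circle on this segment as diameter has centre (-1, -0.5) and r² = 85/4 = 21.25.
Check P: distance² to centre = 0.25 ≤ 21.25, so it lies inside.
All remaining points lie in this disk, and no smaller disk contains both endpoints, so this is the minimum enclosing circle.
r = √(21.25) ≈ 4.610.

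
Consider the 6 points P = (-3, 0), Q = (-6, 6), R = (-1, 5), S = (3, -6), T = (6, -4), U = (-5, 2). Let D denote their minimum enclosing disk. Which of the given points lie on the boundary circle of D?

Q, T

The minimum enclosing circle of a finite set is fixed by two of the points (as a diameter) or three (as a circumcircle).
The farthest pair is Q–T with squared distance 244. The circle on this segment as diameter has centre (0, 1) and r² = 244/4 = 61.
Check P: distance² to centre = 10 ≤ 61, so it lies inside.
All remaining points lie in this disk, and no smaller disk contains both endpoints, so this is the minimum enclosing circle.
The points at distance exactly r from the centre are Q, T — 2 points.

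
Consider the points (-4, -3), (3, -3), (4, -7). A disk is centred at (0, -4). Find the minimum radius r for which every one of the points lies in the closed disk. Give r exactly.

5

The required radius is the distance from (0, -4) to the farthest point.
Squared distances: 17, 10, 25.
Maximum is 25, attained at (4, -7).
r = √25 = 5.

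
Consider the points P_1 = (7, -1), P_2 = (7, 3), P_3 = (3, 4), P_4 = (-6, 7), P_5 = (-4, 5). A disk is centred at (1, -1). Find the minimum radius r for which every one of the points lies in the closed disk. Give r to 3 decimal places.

10.630

The required radius is the distance from (1, -1) to the farthest point.
Squared distances: 36, 52, 29, 113, 61.
Maximum is 113, attained at P_4.
r = √113 ≈ 10.630.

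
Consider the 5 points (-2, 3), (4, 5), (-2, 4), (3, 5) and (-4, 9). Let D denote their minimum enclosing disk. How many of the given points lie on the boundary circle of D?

By Welzl's lemma the MEC is supported by two points (diametrically opposite) or three points (on a circumcircle).
The farthest pair is (4, 5)–(-4, 9) with squared distance 80. The circle on this segment as diameter has centre (0, 7) and r² = 80/4 = 20.
Check (-2, 3): distance² to centre = 20 ≤ 20, so it lies inside.
All remaining points lie in this disk, and no smaller disk contains both endpoints, so this is the minimum enclosing circle.
The points at distance exactly r from the centre are (-2, 3), (4, 5), (-4, 9) — 3 points.

3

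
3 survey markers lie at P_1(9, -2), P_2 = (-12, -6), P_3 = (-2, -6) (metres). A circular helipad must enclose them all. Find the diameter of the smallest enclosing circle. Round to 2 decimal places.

21.38

Side lengths²: P_1P_2² = 457, P_1P_3² = 137, P_2P_3² = 100.
Since P_1P_2² = 457 ≥ 137 + 100 = 237, the angle opposite P_1P_2 is not acute, so the smallest enclosing circle has P_1P_2 as diameter.
Centre = midpoint of P_1P_2 = (-1.5, -4), r² = 457/4 = 114.25.
Diameter = 2r = 2√(114.25) ≈ 21.38.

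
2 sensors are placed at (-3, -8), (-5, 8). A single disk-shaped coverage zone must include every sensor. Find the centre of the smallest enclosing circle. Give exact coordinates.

The smallest circle enclosing two points has them as diameter endpoints.
Centre = midpoint = (-4, 0); r² = |(-3, -8)−(-5, 8)|²/4 = 260/4 = 65.
Centre = (-4, 0).

(-4, 0)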